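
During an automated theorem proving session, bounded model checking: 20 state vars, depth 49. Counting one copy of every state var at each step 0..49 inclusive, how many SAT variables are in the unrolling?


BMC unrolls to depth k, creating one copy of each state var for steps 0..k.
Step count = 49 + 1 = 50 (steps 0 through 49)
Vars per step = 20
Total = 20 * 50 = 1000

1000


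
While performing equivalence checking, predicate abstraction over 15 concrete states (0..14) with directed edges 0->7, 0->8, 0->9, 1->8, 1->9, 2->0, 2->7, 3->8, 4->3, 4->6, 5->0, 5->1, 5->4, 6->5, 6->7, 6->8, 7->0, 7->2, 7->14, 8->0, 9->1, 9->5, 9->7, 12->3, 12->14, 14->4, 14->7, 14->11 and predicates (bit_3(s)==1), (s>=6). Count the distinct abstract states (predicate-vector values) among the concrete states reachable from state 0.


BFS from 0:
Concrete reachable: {0, 1, 2, 3, 4, 5, 6, 7, 8, 9, 11, 14}
Abstract via predicates (bit_3(s)==1), (s>=6):
  (0,0) <- {0, 1, 2, 3, 4, 5}
  (0,1) <- {6, 7}
  (1,1) <- {8, 9, 11, 14}
Distinct abstract states = 3

3


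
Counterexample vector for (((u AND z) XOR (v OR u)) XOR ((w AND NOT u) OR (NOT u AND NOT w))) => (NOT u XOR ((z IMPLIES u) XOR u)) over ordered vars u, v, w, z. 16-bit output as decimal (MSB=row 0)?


F1 = (((u AND z) XOR (v OR u)) XOR ((w AND NOT u) OR (NOT u AND NOT w)))
F2 = (NOT u XOR ((z IMPLIES u) XOR u))
Counterexample to F1=>F2 is where F1=1 and F2=0.
Evaluate each row (bits = u,v,w,z, MSB first):
  row 0 [0000]: F1=1 F2=0 -> F1&~F2 -> 1
  row 1 [0001]: F1=1 F2=1 -> F1&~F2 -> 0
  row 2 [0010]: F1=1 F2=0 -> F1&~F2 -> 1
  row 3 [0011]: F1=1 F2=1 -> F1&~F2 -> 0
  row 4 [0100]: F1=0 F2=0 -> F1&~F2 -> 0
  row 5 [0101]: F1=0 F2=1 -> F1&~F2 -> 0
  row 6 [0110]: F1=0 F2=0 -> F1&~F2 -> 0
  row 7 [0111]: F1=0 F2=1 -> F1&~F2 -> 0
  row 8 [1000]: F1=1 F2=0 -> F1&~F2 -> 1
  row 9 [1001]: F1=0 F2=0 -> F1&~F2 -> 0
  row 10 [1010]: F1=1 F2=0 -> F1&~F2 -> 1
  row 11 [1011]: F1=0 F2=0 -> F1&~F2 -> 0
  row 12 [1100]: F1=1 F2=0 -> F1&~F2 -> 1
  row 13 [1101]: F1=0 F2=0 -> F1&~F2 -> 0
  row 14 [1110]: F1=1 F2=0 -> F1&~F2 -> 1
  row 15 [1111]: F1=0 F2=0 -> F1&~F2 -> 0
Full result column, 4 rows per line (u,v fixed per line; w,z runs 00..11 left to right):
  rows 0-3 [u,v=00]: 1010  = hex A
  rows 4-7 [u,v=01]: 0000  = hex 0
  rows 8-11 [u,v=10]: 1010  = hex A
  rows 12-15 [u,v=11]: 1010  = hex A
Counterexample vector (row 0 .. row 15) = 1010000010101010
Output column grouped in 4s = 1010 0000 1010 1010 = 0xA0AA
Convert to decimal digit by digit (value = value*16 + digit):
  A -> 10
  10*16 + 0 = 160
  160*16 + 10 (A) = 2570
  2570*16 + 10 (A) = 41130
Decimal = 41130

41130


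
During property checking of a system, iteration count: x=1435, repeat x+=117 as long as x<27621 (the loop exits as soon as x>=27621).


Step 1: x goes from 1435 toward 27621 by 117; the body runs while x<27621, so iterations = ceil((bound-start)/step)
Step 2: Distance=26186
Step 3: ceil(26186/117)=224

224


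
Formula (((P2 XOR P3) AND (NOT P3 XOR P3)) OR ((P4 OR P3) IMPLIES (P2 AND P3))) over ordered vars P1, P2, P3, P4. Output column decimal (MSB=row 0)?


Formula: (((P2 XOR P3) AND (NOT P3 XOR P3)) OR ((P4 OR P3) IMPLIES (P2 AND P3))) over P1, P2, P3, P4 (16 rows)
Evaluate each row (bits = P1,P2,P3,P4, MSB first):
  row 0 [0000]: (((0 XOR 0) AND (NOT 0 XOR 0)) OR ((0 OR 0) IMPLIES (0 AND 0))) -> 1
  row 1 [0001]: (((0 XOR 0) AND (NOT 0 XOR 0)) OR ((1 OR 0) IMPLIES (0 AND 0))) -> 0
  row 2 [0010]: (((0 XOR 1) AND (NOT 1 XOR 1)) OR ((0 OR 1) IMPLIES (0 AND 1))) -> 1
  row 3 [0011]: (((0 XOR 1) AND (NOT 1 XOR 1)) OR ((1 OR 1) IMPLIES (0 AND 1))) -> 1
  row 4 [0100]: (((1 XOR 0) AND (NOT 0 XOR 0)) OR ((0 OR 0) IMPLIES (1 AND 0))) -> 1
  row 5 [0101]: (((1 XOR 0) AND (NOT 0 XOR 0)) OR ((1 OR 0) IMPLIES (1 AND 0))) -> 1
  row 6 [0110]: (((1 XOR 1) AND (NOT 1 XOR 1)) OR ((0 OR 1) IMPLIES (1 AND 1))) -> 1
  row 7 [0111]: (((1 XOR 1) AND (NOT 1 XOR 1)) OR ((1 OR 1) IMPLIES (1 AND 1))) -> 1
  row 8 [1000]: (((0 XOR 0) AND (NOT 0 XOR 0)) OR ((0 OR 0) IMPLIES (0 AND 0))) -> 1
  row 9 [1001]: (((0 XOR 0) AND (NOT 0 XOR 0)) OR ((1 OR 0) IMPLIES (0 AND 0))) -> 0
  row 10 [1010]: (((0 XOR 1) AND (NOT 1 XOR 1)) OR ((0 OR 1) IMPLIES (0 AND 1))) -> 1
  row 11 [1011]: (((0 XOR 1) AND (NOT 1 XOR 1)) OR ((1 OR 1) IMPLIES (0 AND 1))) -> 1
  row 12 [1100]: (((1 XOR 0) AND (NOT 0 XOR 0)) OR ((0 OR 0) IMPLIES (1 AND 0))) -> 1
  row 13 [1101]: (((1 XOR 0) AND (NOT 0 XOR 0)) OR ((1 OR 0) IMPLIES (1 AND 0))) -> 1
  row 14 [1110]: (((1 XOR 1) AND (NOT 1 XOR 1)) OR ((0 OR 1) IMPLIES (1 AND 1))) -> 1
  row 15 [1111]: (((1 XOR 1) AND (NOT 1 XOR 1)) OR ((1 OR 1) IMPLIES (1 AND 1))) -> 1
Full result column, 4 rows per line (P1,P2 fixed per line; P3,P4 runs 00..11 left to right):
  rows 0-3 [P1,P2=00]: 1011  = hex B
  rows 4-7 [P1,P2=01]: 1111  = hex F
  rows 8-11 [P1,P2=10]: 1011  = hex B
  rows 12-15 [P1,P2=11]: 1111  = hex F
Output column (row 0 .. row 15) = 1011111110111111
Output column grouped in 4s = 1011 1111 1011 1111 = 0xBFBF
Convert to decimal digit by digit (value = value*16 + digit):
  B -> 11
  11*16 + 15 (F) = 191
  191*16 + 11 (B) = 3067
  3067*16 + 15 (F) = 49087
Decimal = 49087

49087


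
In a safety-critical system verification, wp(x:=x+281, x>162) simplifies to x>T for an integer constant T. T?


Formula: wp(x:=E, P) = P[E/x] (substitute E for x in postcondition)
Step 1: Postcondition: x>162
Step 2: Substitute x+281 for x: x+281>162
Step 3: Solve for x: x > 162-281 = -119

-119


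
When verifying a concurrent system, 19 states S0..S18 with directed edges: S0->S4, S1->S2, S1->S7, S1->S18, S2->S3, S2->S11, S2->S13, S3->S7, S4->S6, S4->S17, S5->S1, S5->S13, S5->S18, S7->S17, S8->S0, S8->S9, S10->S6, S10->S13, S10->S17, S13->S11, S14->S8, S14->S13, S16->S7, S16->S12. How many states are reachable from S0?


BFS from S0:
  layer 0: {S0}
  layer 1: {S4}
  layer 2: {S6, S17}
Reachable set: {S0, S4, S6, S17}
Count = 4

4


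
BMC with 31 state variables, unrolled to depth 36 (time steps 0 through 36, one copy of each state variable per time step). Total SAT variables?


BMC unrolls to depth k, creating one copy of each state var for steps 0..k.
Step count = 36 + 1 = 37 (steps 0 through 36)
Vars per step = 31
Total = 31 * 37 = 1147

1147


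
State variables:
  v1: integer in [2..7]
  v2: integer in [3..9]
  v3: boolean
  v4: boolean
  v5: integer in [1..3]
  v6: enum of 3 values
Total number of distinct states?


State space = product of domain sizes of all variables.
Domain sizes:
  v1 (integer in [2..7]): 6
  v2 (integer in [3..9]): 7
  v3 (boolean): 2
  v4 (boolean): 2
  v5 (integer in [1..3]): 3
  v6 (enum of 3 values): 3
Product = 6 * 7 * 2 * 2 * 3 * 3 = 1512

1512


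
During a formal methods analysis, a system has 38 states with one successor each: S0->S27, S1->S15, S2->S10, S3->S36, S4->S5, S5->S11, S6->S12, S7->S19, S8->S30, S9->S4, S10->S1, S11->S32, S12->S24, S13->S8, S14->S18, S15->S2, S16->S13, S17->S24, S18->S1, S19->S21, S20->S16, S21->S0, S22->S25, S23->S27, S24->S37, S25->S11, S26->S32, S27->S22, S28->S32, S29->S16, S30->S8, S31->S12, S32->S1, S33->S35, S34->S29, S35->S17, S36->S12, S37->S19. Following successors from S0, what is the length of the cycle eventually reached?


Trace from S0 until a state repeats:
  S0 -> S27 -> S22 -> S25 -> S11 -> S32 -> S1 -> S15 -> S2 -> S10 -> S1
S1 first seen at step 6, revisited at step 10.
Cycle length = 10 - 6 = 4

4


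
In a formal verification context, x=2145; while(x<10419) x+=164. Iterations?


Step 1: x goes from 2145 toward 10419 by 164; the body runs while x<10419, so iterations = ceil((bound-start)/step)
Step 2: Distance=8274
Step 3: ceil(8274/164)=51

51


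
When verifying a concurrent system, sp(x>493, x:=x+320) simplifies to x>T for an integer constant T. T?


Formula: sp(P, x:=E) = exists old_x. (x = E[old_x/x]) AND P[old_x/x] (old_x is the value of x before the assignment; eliminate old_x by solving x = E[old_x/x] for old_x)
Step 1: Precondition P: x>493, i.e. old_x > 493
Step 2: Assignment gives x = old_x + 320, so old_x = x - 320
Step 3: Substitute into P: x - 320 > 493
Step 4: Simplify: x > 493+320 = 813

813


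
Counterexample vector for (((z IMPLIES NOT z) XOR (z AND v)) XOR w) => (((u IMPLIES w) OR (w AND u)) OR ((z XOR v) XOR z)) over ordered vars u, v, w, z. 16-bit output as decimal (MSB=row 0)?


F1 = (((z IMPLIES NOT z) XOR (z AND v)) XOR w)
F2 = (((u IMPLIES w) OR (w AND u)) OR ((z XOR v) XOR z))
Counterexample to F1=>F2 is where F1=1 and F2=0.
Evaluate each row (bits = u,v,w,z, MSB first):
  row 0 [0000]: F1=1 F2=1 -> F1&~F2 -> 0
  row 1 [0001]: F1=0 F2=1 -> F1&~F2 -> 0
  row 2 [0010]: F1=0 F2=1 -> F1&~F2 -> 0
  row 3 [0011]: F1=1 F2=1 -> F1&~F2 -> 0
  row 4 [0100]: F1=1 F2=1 -> F1&~F2 -> 0
  row 5 [0101]: F1=1 F2=1 -> F1&~F2 -> 0
  row 6 [0110]: F1=0 F2=1 -> F1&~F2 -> 0
  row 7 [0111]: F1=0 F2=1 -> F1&~F2 -> 0
  row 8 [1000]: F1=1 F2=0 -> F1&~F2 -> 1
  row 9 [1001]: F1=0 F2=0 -> F1&~F2 -> 0
  row 10 [1010]: F1=0 F2=1 -> F1&~F2 -> 0
  row 11 [1011]: F1=1 F2=1 -> F1&~F2 -> 0
  row 12 [1100]: F1=1 F2=1 -> F1&~F2 -> 0
  row 13 [1101]: F1=1 F2=1 -> F1&~F2 -> 0
  row 14 [1110]: F1=0 F2=1 -> F1&~F2 -> 0
  row 15 [1111]: F1=0 F2=1 -> F1&~F2 -> 0
Full result column, 4 rows per line (u,v fixed per line; w,z runs 00..11 left to right):
  rows 0-3 [u,v=00]: 0000  = hex 0
  rows 4-7 [u,v=01]: 0000  = hex 0
  rows 8-11 [u,v=10]: 1000  = hex 8
  rows 12-15 [u,v=11]: 0000  = hex 0
Counterexample vector (row 0 .. row 15) = 0000000010000000
Output column grouped in 4s = 0000 0000 1000 0000 = 0x0080
Convert to decimal digit by digit (value = value*16 + digit):
  0 -> 0
  0*16 + 0 = 0
  0*16 + 8 = 8
  8*16 + 0 = 128
Decimal = 128

128


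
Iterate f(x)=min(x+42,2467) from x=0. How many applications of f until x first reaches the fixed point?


Step 1: x=0, cap=2467, increment=42
Step 2: x grows by 42 each step until capped at 2467; fixed point is x=2467
Step 3: iterations = ceil(2467/42) = 59

59


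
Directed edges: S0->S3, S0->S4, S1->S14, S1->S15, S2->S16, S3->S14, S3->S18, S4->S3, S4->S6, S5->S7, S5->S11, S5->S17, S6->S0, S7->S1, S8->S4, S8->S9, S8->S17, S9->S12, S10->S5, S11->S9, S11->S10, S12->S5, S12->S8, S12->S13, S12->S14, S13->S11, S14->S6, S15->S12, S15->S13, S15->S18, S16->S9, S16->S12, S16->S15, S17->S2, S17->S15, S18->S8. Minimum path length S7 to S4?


BFS layer-by-layer from S7:
  dist 0: {S7}
  dist 1: {S1}
  dist 2: {S14, S15}
  dist 3: {S6, S12, S13, S18}
  dist 4: {S0, S5, S8, S11}
  dist 5: {S3, S4, S9, S10, S17}
  -> S4 reached at distance 5
Shortest path length = 5

5


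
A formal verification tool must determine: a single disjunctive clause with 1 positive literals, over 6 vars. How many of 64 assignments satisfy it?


Step 1: Total=2^6=64
Step 2: Unsat when all 1 false: 2^5=32
Step 3: Sat=64-32=32

32


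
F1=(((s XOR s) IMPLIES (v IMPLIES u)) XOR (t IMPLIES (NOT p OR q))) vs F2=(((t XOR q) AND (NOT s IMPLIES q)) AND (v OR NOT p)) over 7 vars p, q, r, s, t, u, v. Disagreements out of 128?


F1 = (((s XOR s) IMPLIES (v IMPLIES u)) XOR (t IMPLIES (NOT p OR q)))
F2 = (((t XOR q) AND (NOT s IMPLIES q)) AND (v OR NOT p))
Evaluate both on each of 128 rows (bits = p,q,r,s,t,u,v):
  row 0 [0000000]: F1=0 F2=0 -> 0
  row 1 [0000001]: F1=0 F2=0 -> 0
  row 2 [0000010]: F1=0 F2=0 -> 0
  row 3 [0000011]: F1=0 F2=0 -> 0
  row 4 [0000100]: F1=0 F2=0 -> 0
  (every remaining row is evaluated the same way; all 128 results are listed next)
Full result column, 8 rows per line (p,q,r,s fixed per line; t,u,v runs 000..111 left to right):
  rows 0-7 [p,q,r,s=0000]: 00000000  (ones: 0)
  rows 8-15 [p,q,r,s=0001]: 00001111  (ones: 4)
  rows 16-23 [p,q,r,s=0010]: 00000000  (ones: 0)
  rows 24-31 [p,q,r,s=0011]: 00001111  (ones: 4)
  rows 32-39 [p,q,r,s=0100]: 11110000  (ones: 4)
  rows 40-47 [p,q,r,s=0101]: 11110000  (ones: 4)
  rows 48-55 [p,q,r,s=0110]: 11110000  (ones: 4)
  rows 56-63 [p,q,r,s=0111]: 11110000  (ones: 4)
  rows 64-71 [p,q,r,s=1000]: 00001111  (ones: 4)
  rows 72-79 [p,q,r,s=1001]: 00001010  (ones: 2)
  rows 80-87 [p,q,r,s=1010]: 00001111  (ones: 4)
  rows 88-95 [p,q,r,s=1011]: 00001010  (ones: 2)
  rows 96-103 [p,q,r,s=1100]: 01010000  (ones: 2)
  rows 104-111 [p,q,r,s=1101]: 01010000  (ones: 2)
  rows 112-119 [p,q,r,s=1110]: 01010000  (ones: 2)
  rows 120-127 [p,q,r,s=1111]: 01010000  (ones: 2)
Disagreements = 0+4+0+4+4+4+4+4+4+2+4+2+2+2+2+2 = 44

44


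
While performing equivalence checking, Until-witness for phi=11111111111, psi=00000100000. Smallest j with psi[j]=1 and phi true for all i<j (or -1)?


(phi U psi) at 0: need smallest j with psi[j]=1 and phi[i]=1 for all i in [0,j).
Scan from step 0:
  step 0: phi=1, psi=0 -> continue
  step 1: phi=1, psi=0 -> continue
  step 2: phi=1, psi=0 -> continue
  step 3: phi=1, psi=0 -> continue
  step 5: psi=1 and phi held for [0,5) -> witness found
Witness step = 5

5


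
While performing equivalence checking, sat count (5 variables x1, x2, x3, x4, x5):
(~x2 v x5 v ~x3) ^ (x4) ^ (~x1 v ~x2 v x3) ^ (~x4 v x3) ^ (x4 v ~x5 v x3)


CNF with 5 clauses over 5 vars (32 assignments).
An assignment satisfies CNF iff every clause has >=1 true literal.
Check each row (bits = x1,x2,x3,x4,x5; clause T/F shown):
  row 0 [00000]: clauses=TFTTT -> 0
  row 1 [00001]: clauses=TFTTF -> 0
  row 2 [00010]: clauses=TTTFT -> 0
  row 3 [00011]: clauses=TTTFT -> 0
  row 4 [00100]: clauses=TFTTT -> 0
  row 5 [00101]: clauses=TFTTT -> 0
  row 6 [00110]: clauses=TTTTT -> 1
  row 7 [00111]: clauses=TTTTT -> 1
  row 8 [01000]: clauses=TFTTT -> 0
  row 9 [01001]: clauses=TFTTF -> 0
  row 10 [01010]: clauses=TTTFT -> 0
  row 11 [01011]: clauses=TTTFT -> 0
  row 12 [01100]: clauses=FFTTT -> 0
  row 13 [01101]: clauses=TFTTT -> 0
  row 14 [01110]: clauses=FTTTT -> 0
  row 15 [01111]: clauses=TTTTT -> 1
  row 16 [10000]: clauses=TFTTT -> 0
  row 17 [10001]: clauses=TFTTF -> 0
  row 18 [10010]: clauses=TTTFT -> 0
  row 19 [10011]: clauses=TTTFT -> 0
  row 20 [10100]: clauses=TFTTT -> 0
  row 21 [10101]: clauses=TFTTT -> 0
  row 22 [10110]: clauses=TTTTT -> 1
  row 23 [10111]: clauses=TTTTT -> 1
  row 24 [11000]: clauses=TFFTT -> 0
  row 25 [11001]: clauses=TFFTF -> 0
  row 26 [11010]: clauses=TTFFT -> 0
  row 27 [11011]: clauses=TTFFT -> 0
  row 28 [11100]: clauses=FFTTT -> 0
  row 29 [11101]: clauses=TFTTT -> 0
  row 30 [11110]: clauses=FTTTT -> 0
  row 31 [11111]: clauses=TTTTT -> 1
Full result column, 8 rows per line (x1,x2 fixed per line; x3,x4,x5 runs 000..111 left to right):
  rows 0-7 [x1,x2=00]: 00000011  (ones: 2)
  rows 8-15 [x1,x2=01]: 00000001  (ones: 1)
  rows 16-23 [x1,x2=10]: 00000011  (ones: 2)
  rows 24-31 [x1,x2=11]: 00000001  (ones: 1)
Satisfying assignments = 2+1+2+1 = 6

6


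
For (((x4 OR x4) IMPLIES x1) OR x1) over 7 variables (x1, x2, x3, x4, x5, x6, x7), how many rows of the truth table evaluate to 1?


Formula: (((x4 OR x4) IMPLIES x1) OR x1) over 7 vars (128 rows)
Evaluate each row (x1, x2, x3, x4, x5, x6, x7 as bits, MSB first):
  row 0 [0000000]: (((0 OR 0) IMPLIES 0) OR 0) -> 1
  row 1 [0000001]: (((0 OR 0) IMPLIES 0) OR 0) -> 1
  row 2 [0000010]: (((0 OR 0) IMPLIES 0) OR 0) -> 1
  row 3 [0000011]: (((0 OR 0) IMPLIES 0) OR 0) -> 1
  row 4 [0000100]: (((0 OR 0) IMPLIES 0) OR 0) -> 1
  (every remaining row is evaluated the same way; all 128 results are listed next)
Full result column, 8 rows per line (x1,x2,x3,x4 fixed per line; x5,x6,x7 runs 000..111 left to right):
  rows 0-7 [x1,x2,x3,x4=0000]: 11111111  (ones: 8)
  rows 8-15 [x1,x2,x3,x4=0001]: 00000000  (ones: 0)
  rows 16-23 [x1,x2,x3,x4=0010]: 11111111  (ones: 8)
  rows 24-31 [x1,x2,x3,x4=0011]: 00000000  (ones: 0)
  rows 32-39 [x1,x2,x3,x4=0100]: 11111111  (ones: 8)
  rows 40-47 [x1,x2,x3,x4=0101]: 00000000  (ones: 0)
  rows 48-55 [x1,x2,x3,x4=0110]: 11111111  (ones: 8)
  rows 56-63 [x1,x2,x3,x4=0111]: 00000000  (ones: 0)
  rows 64-71 [x1,x2,x3,x4=1000]: 11111111  (ones: 8)
  rows 72-79 [x1,x2,x3,x4=1001]: 11111111  (ones: 8)
  rows 80-87 [x1,x2,x3,x4=1010]: 11111111  (ones: 8)
  rows 88-95 [x1,x2,x3,x4=1011]: 11111111  (ones: 8)
  rows 96-103 [x1,x2,x3,x4=1100]: 11111111  (ones: 8)
  rows 104-111 [x1,x2,x3,x4=1101]: 11111111  (ones: 8)
  rows 112-119 [x1,x2,x3,x4=1110]: 11111111  (ones: 8)
  rows 120-127 [x1,x2,x3,x4=1111]: 11111111  (ones: 8)
Count of 1-rows = 8+0+8+0+8+0+8+0+8+8+8+8+8+8+8+8 = 96

96


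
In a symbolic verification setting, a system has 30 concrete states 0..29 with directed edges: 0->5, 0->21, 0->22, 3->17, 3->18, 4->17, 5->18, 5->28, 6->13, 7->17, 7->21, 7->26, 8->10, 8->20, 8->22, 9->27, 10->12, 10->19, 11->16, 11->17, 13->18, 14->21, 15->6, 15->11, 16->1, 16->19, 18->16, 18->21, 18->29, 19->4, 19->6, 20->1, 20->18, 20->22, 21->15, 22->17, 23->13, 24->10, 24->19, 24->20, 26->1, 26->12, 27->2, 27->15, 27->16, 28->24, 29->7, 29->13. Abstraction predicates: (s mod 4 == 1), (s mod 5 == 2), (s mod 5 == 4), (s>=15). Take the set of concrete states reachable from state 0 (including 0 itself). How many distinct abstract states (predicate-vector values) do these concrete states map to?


BFS from 0:
Concrete reachable: {0, 1, 4, 5, 6, 7, 10, 11, 12, 13, 15, 16, 17, 18, 19, 20, 21, 22, 24, 26, 28, 29}
Abstract via predicates (s mod 4 == 1), (s mod 5 == 2), (s mod 5 == 4), (s>=15):
  (0,0,0,0) <- {0, 6, 10, 11}
  (0,0,0,1) <- {15, 16, 18, 20, 26, 28}
  (0,0,1,0) <- {4}
  (0,0,1,1) <- {19, 24}
  (0,1,0,0) <- {7, 12}
  (0,1,0,1) <- {22}
  (1,0,0,0) <- {1, 5, 13}
  (1,0,0,1) <- {21}
  (1,0,1,1) <- {29}
  (1,1,0,1) <- {17}
Distinct abstract states = 10

10


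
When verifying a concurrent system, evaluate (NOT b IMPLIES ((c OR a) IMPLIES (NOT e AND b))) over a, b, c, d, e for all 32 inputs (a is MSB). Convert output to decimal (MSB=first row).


Formula: (NOT b IMPLIES ((c OR a) IMPLIES (NOT e AND b))) over a, b, c, d, e (32 rows)
Evaluate each row (bits = a,b,c,d,e, MSB first):
  row 0 [00000]: (NOT 0 IMPLIES ((0 OR 0) IMPLIES (NOT 0 AND 0))) -> 1
  row 1 [00001]: (NOT 0 IMPLIES ((0 OR 0) IMPLIES (NOT 1 AND 0))) -> 1
  row 2 [00010]: (NOT 0 IMPLIES ((0 OR 0) IMPLIES (NOT 0 AND 0))) -> 1
  row 3 [00011]: (NOT 0 IMPLIES ((0 OR 0) IMPLIES (NOT 1 AND 0))) -> 1
  row 4 [00100]: (NOT 0 IMPLIES ((1 OR 0) IMPLIES (NOT 0 AND 0))) -> 0
  row 5 [00101]: (NOT 0 IMPLIES ((1 OR 0) IMPLIES (NOT 1 AND 0))) -> 0
  row 6 [00110]: (NOT 0 IMPLIES ((1 OR 0) IMPLIES (NOT 0 AND 0))) -> 0
  row 7 [00111]: (NOT 0 IMPLIES ((1 OR 0) IMPLIES (NOT 1 AND 0))) -> 0
  row 8 [01000]: (NOT 1 IMPLIES ((0 OR 0) IMPLIES (NOT 0 AND 1))) -> 1
  row 9 [01001]: (NOT 1 IMPLIES ((0 OR 0) IMPLIES (NOT 1 AND 1))) -> 1
  row 10 [01010]: (NOT 1 IMPLIES ((0 OR 0) IMPLIES (NOT 0 AND 1))) -> 1
  row 11 [01011]: (NOT 1 IMPLIES ((0 OR 0) IMPLIES (NOT 1 AND 1))) -> 1
  row 12 [01100]: (NOT 1 IMPLIES ((1 OR 0) IMPLIES (NOT 0 AND 1))) -> 1
  row 13 [01101]: (NOT 1 IMPLIES ((1 OR 0) IMPLIES (NOT 1 AND 1))) -> 1
  row 14 [01110]: (NOT 1 IMPLIES ((1 OR 0) IMPLIES (NOT 0 AND 1))) -> 1
  row 15 [01111]: (NOT 1 IMPLIES ((1 OR 0) IMPLIES (NOT 1 AND 1))) -> 1
  row 16 [10000]: (NOT 0 IMPLIES ((0 OR 1) IMPLIES (NOT 0 AND 0))) -> 0
  row 17 [10001]: (NOT 0 IMPLIES ((0 OR 1) IMPLIES (NOT 1 AND 0))) -> 0
  row 18 [10010]: (NOT 0 IMPLIES ((0 OR 1) IMPLIES (NOT 0 AND 0))) -> 0
  row 19 [10011]: (NOT 0 IMPLIES ((0 OR 1) IMPLIES (NOT 1 AND 0))) -> 0
  row 20 [10100]: (NOT 0 IMPLIES ((1 OR 1) IMPLIES (NOT 0 AND 0))) -> 0
  row 21 [10101]: (NOT 0 IMPLIES ((1 OR 1) IMPLIES (NOT 1 AND 0))) -> 0
  row 22 [10110]: (NOT 0 IMPLIES ((1 OR 1) IMPLIES (NOT 0 AND 0))) -> 0
  row 23 [10111]: (NOT 0 IMPLIES ((1 OR 1) IMPLIES (NOT 1 AND 0))) -> 0
  row 24 [11000]: (NOT 1 IMPLIES ((0 OR 1) IMPLIES (NOT 0 AND 1))) -> 1
  row 25 [11001]: (NOT 1 IMPLIES ((0 OR 1) IMPLIES (NOT 1 AND 1))) -> 1
  row 26 [11010]: (NOT 1 IMPLIES ((0 OR 1) IMPLIES (NOT 0 AND 1))) -> 1
  row 27 [11011]: (NOT 1 IMPLIES ((0 OR 1) IMPLIES (NOT 1 AND 1))) -> 1
  row 28 [11100]: (NOT 1 IMPLIES ((1 OR 1) IMPLIES (NOT 0 AND 1))) -> 1
  row 29 [11101]: (NOT 1 IMPLIES ((1 OR 1) IMPLIES (NOT 1 AND 1))) -> 1
  row 30 [11110]: (NOT 1 IMPLIES ((1 OR 1) IMPLIES (NOT 0 AND 1))) -> 1
  row 31 [11111]: (NOT 1 IMPLIES ((1 OR 1) IMPLIES (NOT 1 AND 1))) -> 1
Full result column, 4 rows per line (a,b,c fixed per line; d,e runs 00..11 left to right):
  rows 0-3 [a,b,c=000]: 1111  = hex F
  rows 4-7 [a,b,c=001]: 0000  = hex 0
  rows 8-11 [a,b,c=010]: 1111  = hex F
  rows 12-15 [a,b,c=011]: 1111  = hex F
  rows 16-19 [a,b,c=100]: 0000  = hex 0
  rows 20-23 [a,b,c=101]: 0000  = hex 0
  rows 24-27 [a,b,c=110]: 1111  = hex F
  rows 28-31 [a,b,c=111]: 1111  = hex F
Output column (row 0 .. row 31) = 11110000111111110000000011111111
Output column grouped in 4s = 1111 0000 1111 1111 0000 0000 1111 1111 = 0xF0FF00FF
Convert to decimal digit by digit (value = value*16 + digit):
  F -> 15
  15*16 + 0 = 240
  240*16 + 15 (F) = 3855
  3855*16 + 15 (F) = 61695
  61695*16 + 0 = 987120
  987120*16 + 0 = 15793920
  15793920*16 + 15 (F) = 252702735
  252702735*16 + 15 (F) = 4043243775
Decimal = 4043243775

4043243775


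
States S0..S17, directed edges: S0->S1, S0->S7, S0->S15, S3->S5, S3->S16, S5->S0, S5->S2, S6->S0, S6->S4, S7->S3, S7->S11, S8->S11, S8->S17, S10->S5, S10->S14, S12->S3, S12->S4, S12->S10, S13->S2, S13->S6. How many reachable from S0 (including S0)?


BFS from S0:
  layer 0: {S0}
  layer 1: {S1, S7, S15}
  layer 2: {S3, S11}
  layer 3: {S5, S16}
  layer 4: {S2}
Reachable set: {S0, S1, S2, S3, S5, S7, S11, S15, S16}
Count = 9

9


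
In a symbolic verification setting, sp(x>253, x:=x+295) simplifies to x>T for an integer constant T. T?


Formula: sp(P, x:=E) = exists old_x. (x = E[old_x/x]) AND P[old_x/x] (old_x is the value of x before the assignment; eliminate old_x by solving x = E[old_x/x] for old_x)
Step 1: Precondition P: x>253, i.e. old_x > 253
Step 2: Assignment gives x = old_x + 295, so old_x = x - 295
Step 3: Substitute into P: x - 295 > 253
Step 4: Simplify: x > 253+295 = 548

548


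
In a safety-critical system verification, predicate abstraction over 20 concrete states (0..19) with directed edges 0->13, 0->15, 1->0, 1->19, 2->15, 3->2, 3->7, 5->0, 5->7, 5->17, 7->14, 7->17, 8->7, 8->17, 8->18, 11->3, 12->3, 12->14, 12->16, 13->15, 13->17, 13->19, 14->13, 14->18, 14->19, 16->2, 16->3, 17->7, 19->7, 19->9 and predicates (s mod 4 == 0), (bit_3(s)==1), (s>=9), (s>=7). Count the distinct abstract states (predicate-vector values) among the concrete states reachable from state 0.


BFS from 0:
Concrete reachable: {0, 7, 9, 13, 14, 15, 17, 18, 19}
Abstract via predicates (s mod 4 == 0), (bit_3(s)==1), (s>=9), (s>=7):
  (0,0,0,1) <- {7}
  (0,0,1,1) <- {17, 18, 19}
  (0,1,1,1) <- {9, 13, 14, 15}
  (1,0,0,0) <- {0}
Distinct abstract states = 4

4


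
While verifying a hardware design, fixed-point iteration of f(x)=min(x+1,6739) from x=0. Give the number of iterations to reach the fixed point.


Step 1: x=0, cap=6739, increment=1
Step 2: x grows by 1 each step until capped at 6739; fixed point is x=6739
Step 3: iterations = ceil(6739/1) = 6739

6739


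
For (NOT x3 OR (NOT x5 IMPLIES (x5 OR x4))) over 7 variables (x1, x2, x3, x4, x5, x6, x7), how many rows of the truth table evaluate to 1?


Formula: (NOT x3 OR (NOT x5 IMPLIES (x5 OR x4))) over 7 vars (128 rows)
Evaluate each row (x1, x2, x3, x4, x5, x6, x7 as bits, MSB first):
  row 0 [0000000]: (NOT 0 OR (NOT 0 IMPLIES (0 OR 0))) -> 1
  row 1 [0000001]: (NOT 0 OR (NOT 0 IMPLIES (0 OR 0))) -> 1
  row 2 [0000010]: (NOT 0 OR (NOT 0 IMPLIES (0 OR 0))) -> 1
  row 3 [0000011]: (NOT 0 OR (NOT 0 IMPLIES (0 OR 0))) -> 1
  row 4 [0000100]: (NOT 0 OR (NOT 1 IMPLIES (1 OR 0))) -> 1
  (every remaining row is evaluated the same way; all 128 results are listed next)
Full result column, 8 rows per line (x1,x2,x3,x4 fixed per line; x5,x6,x7 runs 000..111 left to right):
  rows 0-7 [x1,x2,x3,x4=0000]: 11111111  (ones: 8)
  rows 8-15 [x1,x2,x3,x4=0001]: 11111111  (ones: 8)
  rows 16-23 [x1,x2,x3,x4=0010]: 00001111  (ones: 4)
  rows 24-31 [x1,x2,x3,x4=0011]: 11111111  (ones: 8)
  rows 32-39 [x1,x2,x3,x4=0100]: 11111111  (ones: 8)
  rows 40-47 [x1,x2,x3,x4=0101]: 11111111  (ones: 8)
  rows 48-55 [x1,x2,x3,x4=0110]: 00001111  (ones: 4)
  rows 56-63 [x1,x2,x3,x4=0111]: 11111111  (ones: 8)
  rows 64-71 [x1,x2,x3,x4=1000]: 11111111  (ones: 8)
  rows 72-79 [x1,x2,x3,x4=1001]: 11111111  (ones: 8)
  rows 80-87 [x1,x2,x3,x4=1010]: 00001111  (ones: 4)
  rows 88-95 [x1,x2,x3,x4=1011]: 11111111  (ones: 8)
  rows 96-103 [x1,x2,x3,x4=1100]: 11111111  (ones: 8)
  rows 104-111 [x1,x2,x3,x4=1101]: 11111111  (ones: 8)
  rows 112-119 [x1,x2,x3,x4=1110]: 00001111  (ones: 4)
  rows 120-127 [x1,x2,x3,x4=1111]: 11111111  (ones: 8)
Count of 1-rows = 8+8+4+8+8+8+4+8+8+8+4+8+8+8+4+8 = 112

112


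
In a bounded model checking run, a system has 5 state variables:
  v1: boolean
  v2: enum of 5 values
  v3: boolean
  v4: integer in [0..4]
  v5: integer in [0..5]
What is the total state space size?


State space = product of domain sizes of all variables.
Domain sizes:
  v1 (boolean): 2
  v2 (enum of 5 values): 5
  v3 (boolean): 2
  v4 (integer in [0..4]): 5
  v5 (integer in [0..5]): 6
Product = 2 * 5 * 2 * 5 * 6 = 600

600


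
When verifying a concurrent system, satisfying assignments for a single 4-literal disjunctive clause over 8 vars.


Step 1: Total=2^8=256
Step 2: Unsat when all 4 false: 2^4=16
Step 3: Sat=256-16=240

240


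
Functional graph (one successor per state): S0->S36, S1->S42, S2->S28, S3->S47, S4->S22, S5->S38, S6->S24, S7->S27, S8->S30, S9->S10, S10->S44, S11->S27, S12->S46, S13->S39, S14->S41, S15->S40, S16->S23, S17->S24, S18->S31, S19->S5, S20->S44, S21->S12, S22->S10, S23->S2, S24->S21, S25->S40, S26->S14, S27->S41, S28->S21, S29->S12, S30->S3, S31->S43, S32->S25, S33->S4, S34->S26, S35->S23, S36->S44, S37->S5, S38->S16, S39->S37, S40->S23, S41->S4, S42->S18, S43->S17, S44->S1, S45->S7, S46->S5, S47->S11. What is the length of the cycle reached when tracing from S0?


Trace from S0 until a state repeats:
  S0 -> S36 -> S44 -> S1 -> S42 -> S18 -> S31 -> S43 -> S17 -> S24 -> S21 -> S12 -> S46 -> S5 -> S38 -> S16 -> S23 -> S2 -> S28 -> S21
S21 first seen at step 10, revisited at step 19.
Cycle length = 19 - 10 = 9

9


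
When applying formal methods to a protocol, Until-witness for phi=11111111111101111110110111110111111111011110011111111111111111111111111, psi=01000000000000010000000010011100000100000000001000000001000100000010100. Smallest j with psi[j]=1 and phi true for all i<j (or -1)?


(phi U psi) at 0: need smallest j with psi[j]=1 and phi[i]=1 for all i in [0,j).
Scan from step 0:
  step 0: phi=1, psi=0 -> continue
  step 1: psi=1 and phi held for [0,1) -> witness found
Witness step = 1

1


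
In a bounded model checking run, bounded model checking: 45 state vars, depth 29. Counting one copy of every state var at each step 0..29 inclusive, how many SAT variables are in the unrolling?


BMC unrolls to depth k, creating one copy of each state var for steps 0..k.
Step count = 29 + 1 = 30 (steps 0 through 29)
Vars per step = 45
Total = 45 * 30 = 1350

1350


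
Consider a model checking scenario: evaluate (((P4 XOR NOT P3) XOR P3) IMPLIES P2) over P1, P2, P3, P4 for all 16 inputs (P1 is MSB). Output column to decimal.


Formula: (((P4 XOR NOT P3) XOR P3) IMPLIES P2) over P1, P2, P3, P4 (16 rows)
Evaluate each row (bits = P1,P2,P3,P4, MSB first):
  row 0 [0000]: (((0 XOR NOT 0) XOR 0) IMPLIES 0) -> 0
  row 1 [0001]: (((1 XOR NOT 0) XOR 0) IMPLIES 0) -> 1
  row 2 [0010]: (((0 XOR NOT 1) XOR 1) IMPLIES 0) -> 0
  row 3 [0011]: (((1 XOR NOT 1) XOR 1) IMPLIES 0) -> 1
  row 4 [0100]: (((0 XOR NOT 0) XOR 0) IMPLIES 1) -> 1
  row 5 [0101]: (((1 XOR NOT 0) XOR 0) IMPLIES 1) -> 1
  row 6 [0110]: (((0 XOR NOT 1) XOR 1) IMPLIES 1) -> 1
  row 7 [0111]: (((1 XOR NOT 1) XOR 1) IMPLIES 1) -> 1
  row 8 [1000]: (((0 XOR NOT 0) XOR 0) IMPLIES 0) -> 0
  row 9 [1001]: (((1 XOR NOT 0) XOR 0) IMPLIES 0) -> 1
  row 10 [1010]: (((0 XOR NOT 1) XOR 1) IMPLIES 0) -> 0
  row 11 [1011]: (((1 XOR NOT 1) XOR 1) IMPLIES 0) -> 1
  row 12 [1100]: (((0 XOR NOT 0) XOR 0) IMPLIES 1) -> 1
  row 13 [1101]: (((1 XOR NOT 0) XOR 0) IMPLIES 1) -> 1
  row 14 [1110]: (((0 XOR NOT 1) XOR 1) IMPLIES 1) -> 1
  row 15 [1111]: (((1 XOR NOT 1) XOR 1) IMPLIES 1) -> 1
Full result column, 4 rows per line (P1,P2 fixed per line; P3,P4 runs 00..11 left to right):
  rows 0-3 [P1,P2=00]: 0101  = hex 5
  rows 4-7 [P1,P2=01]: 1111  = hex F
  rows 8-11 [P1,P2=10]: 0101  = hex 5
  rows 12-15 [P1,P2=11]: 1111  = hex F
Output column (row 0 .. row 15) = 0101111101011111
Output column grouped in 4s = 0101 1111 0101 1111 = 0x5F5F
Convert to decimal digit by digit (value = value*16 + digit):
  5 -> 5
  5*16 + 15 (F) = 95
  95*16 + 5 = 1525
  1525*16 + 15 (F) = 24415
Decimal = 24415

24415


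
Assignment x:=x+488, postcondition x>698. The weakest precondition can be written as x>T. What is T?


Formula: wp(x:=E, P) = P[E/x] (substitute E for x in postcondition)
Step 1: Postcondition: x>698
Step 2: Substitute x+488 for x: x+488>698
Step 3: Solve for x: x > 698-488 = 210

210


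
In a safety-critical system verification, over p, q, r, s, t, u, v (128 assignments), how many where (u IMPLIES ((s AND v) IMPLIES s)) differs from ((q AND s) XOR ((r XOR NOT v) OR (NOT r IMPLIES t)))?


F1 = (u IMPLIES ((s AND v) IMPLIES s))
F2 = ((q AND s) XOR ((r XOR NOT v) OR (NOT r IMPLIES t)))
Evaluate both on each of 128 rows (bits = p,q,r,s,t,u,v):
  row 0 [0000000]: F1=1 F2=1 -> 0
  row 1 [0000001]: F1=1 F2=0 (differ) -> 1
  row 2 [0000010]: F1=1 F2=1 -> 0
  row 3 [0000011]: F1=1 F2=0 (differ) -> 1
  row 4 [0000100]: F1=1 F2=1 -> 0
  (every remaining row is evaluated the same way; all 128 results are listed next)
Full result column, 8 rows per line (p,q,r,s fixed per line; t,u,v runs 000..111 left to right):
  rows 0-7 [p,q,r,s=0000]: 01010000  (ones: 2)
  rows 8-15 [p,q,r,s=0001]: 01010000  (ones: 2)
  rows 16-23 [p,q,r,s=0010]: 00000000  (ones: 0)
  rows 24-31 [p,q,r,s=0011]: 00000000  (ones: 0)
  rows 32-39 [p,q,r,s=0100]: 01010000  (ones: 2)
  rows 40-47 [p,q,r,s=0101]: 10101111  (ones: 6)
  rows 48-55 [p,q,r,s=0110]: 00000000  (ones: 0)
  rows 56-63 [p,q,r,s=0111]: 11111111  (ones: 8)
  rows 64-71 [p,q,r,s=1000]: 01010000  (ones: 2)
  rows 72-79 [p,q,r,s=1001]: 01010000  (ones: 2)
  rows 80-87 [p,q,r,s=1010]: 00000000  (ones: 0)
  rows 88-95 [p,q,r,s=1011]: 00000000  (ones: 0)
  rows 96-103 [p,q,r,s=1100]: 01010000  (ones: 2)
  rows 104-111 [p,q,r,s=1101]: 10101111  (ones: 6)
  rows 112-119 [p,q,r,s=1110]: 00000000  (ones: 0)
  rows 120-127 [p,q,r,s=1111]: 11111111  (ones: 8)
Disagreements = 2+2+0+0+2+6+0+8+2+2+0+0+2+6+0+8 = 40

40


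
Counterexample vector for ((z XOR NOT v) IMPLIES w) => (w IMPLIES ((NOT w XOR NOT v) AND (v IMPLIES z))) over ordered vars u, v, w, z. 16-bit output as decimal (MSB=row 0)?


F1 = ((z XOR NOT v) IMPLIES w)
F2 = (w IMPLIES ((NOT w XOR NOT v) AND (v IMPLIES z)))
Counterexample to F1=>F2 is where F1=1 and F2=0.
Evaluate each row (bits = u,v,w,z, MSB first):
  row 0 [0000]: F1=0 F2=1 -> F1&~F2 -> 0
  row 1 [0001]: F1=1 F2=1 -> F1&~F2 -> 0
  row 2 [0010]: F1=1 F2=1 -> F1&~F2 -> 0
  row 3 [0011]: F1=1 F2=1 -> F1&~F2 -> 0
  row 4 [0100]: F1=1 F2=1 -> F1&~F2 -> 0
  row 5 [0101]: F1=0 F2=1 -> F1&~F2 -> 0
  row 6 [0110]: F1=1 F2=0 -> F1&~F2 -> 1
  row 7 [0111]: F1=1 F2=0 -> F1&~F2 -> 1
  row 8 [1000]: F1=0 F2=1 -> F1&~F2 -> 0
  row 9 [1001]: F1=1 F2=1 -> F1&~F2 -> 0
  row 10 [1010]: F1=1 F2=1 -> F1&~F2 -> 0
  row 11 [1011]: F1=1 F2=1 -> F1&~F2 -> 0
  row 12 [1100]: F1=1 F2=1 -> F1&~F2 -> 0
  row 13 [1101]: F1=0 F2=1 -> F1&~F2 -> 0
  row 14 [1110]: F1=1 F2=0 -> F1&~F2 -> 1
  row 15 [1111]: F1=1 F2=0 -> F1&~F2 -> 1
Full result column, 4 rows per line (u,v fixed per line; w,z runs 00..11 left to right):
  rows 0-3 [u,v=00]: 0000  = hex 0
  rows 4-7 [u,v=01]: 0011  = hex 3
  rows 8-11 [u,v=10]: 0000  = hex 0
  rows 12-15 [u,v=11]: 0011  = hex 3
Counterexample vector (row 0 .. row 15) = 0000001100000011
Output column grouped in 4s = 0000 0011 0000 0011 = 0x0303
Convert to decimal digit by digit (value = value*16 + digit):
  0 -> 0
  0*16 + 3 = 3
  3*16 + 0 = 48
  48*16 + 3 = 771
Decimal = 771

771


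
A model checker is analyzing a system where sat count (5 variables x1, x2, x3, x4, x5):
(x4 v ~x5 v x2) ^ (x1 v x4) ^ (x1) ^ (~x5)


CNF with 4 clauses over 5 vars (32 assignments).
An assignment satisfies CNF iff every clause has >=1 true literal.
Check each row (bits = x1,x2,x3,x4,x5; clause T/F shown):
  row 0 [00000]: clauses=TFFT -> 0
  row 1 [00001]: clauses=FFFF -> 0
  row 2 [00010]: clauses=TTFT -> 0
  row 3 [00011]: clauses=TTFF -> 0
  row 4 [00100]: clauses=TFFT -> 0
  row 5 [00101]: clauses=FFFF -> 0
  row 6 [00110]: clauses=TTFT -> 0
  row 7 [00111]: clauses=TTFF -> 0
  row 8 [01000]: clauses=TFFT -> 0
  row 9 [01001]: clauses=TFFF -> 0
  row 10 [01010]: clauses=TTFT -> 0
  row 11 [01011]: clauses=TTFF -> 0
  row 12 [01100]: clauses=TFFT -> 0
  row 13 [01101]: clauses=TFFF -> 0
  row 14 [01110]: clauses=TTFT -> 0
  row 15 [01111]: clauses=TTFF -> 0
  row 16 [10000]: clauses=TTTT -> 1
  row 17 [10001]: clauses=FTTF -> 0
  row 18 [10010]: clauses=TTTT -> 1
  row 19 [10011]: clauses=TTTF -> 0
  row 20 [10100]: clauses=TTTT -> 1
  row 21 [10101]: clauses=FTTF -> 0
  row 22 [10110]: clauses=TTTT -> 1
  row 23 [10111]: clauses=TTTF -> 0
  row 24 [11000]: clauses=TTTT -> 1
  row 25 [11001]: clauses=TTTF -> 0
  row 26 [11010]: clauses=TTTT -> 1
  row 27 [11011]: clauses=TTTF -> 0
  row 28 [11100]: clauses=TTTT -> 1
  row 29 [11101]: clauses=TTTF -> 0
  row 30 [11110]: clauses=TTTT -> 1
  row 31 [11111]: clauses=TTTF -> 0
Full result column, 8 rows per line (x1,x2 fixed per line; x3,x4,x5 runs 000..111 left to right):
  rows 0-7 [x1,x2=00]: 00000000  (ones: 0)
  rows 8-15 [x1,x2=01]: 00000000  (ones: 0)
  rows 16-23 [x1,x2=10]: 10101010  (ones: 4)
  rows 24-31 [x1,x2=11]: 10101010  (ones: 4)
Satisfying assignments = 0+0+4+4 = 8

8


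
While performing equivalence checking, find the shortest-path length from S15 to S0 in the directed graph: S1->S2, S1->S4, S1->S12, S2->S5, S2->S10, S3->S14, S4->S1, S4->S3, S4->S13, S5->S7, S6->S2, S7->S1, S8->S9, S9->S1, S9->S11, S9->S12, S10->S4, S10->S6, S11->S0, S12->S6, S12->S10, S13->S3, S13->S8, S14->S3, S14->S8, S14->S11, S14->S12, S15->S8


BFS layer-by-layer from S15:
  dist 0: {S15}
  dist 1: {S8}
  dist 2: {S9}
  dist 3: {S1, S11, S12}
  dist 4: {S0, S2, S4, S6, S10}
  -> S0 reached at distance 4
Shortest path length = 4

4


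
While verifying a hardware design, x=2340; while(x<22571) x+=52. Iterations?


Step 1: x goes from 2340 toward 22571 by 52; the body runs while x<22571, so iterations = ceil((bound-start)/step)
Step 2: Distance=20231
Step 3: ceil(20231/52)=390

390


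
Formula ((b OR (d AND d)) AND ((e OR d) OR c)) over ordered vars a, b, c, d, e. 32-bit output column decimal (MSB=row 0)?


Formula: ((b OR (d AND d)) AND ((e OR d) OR c)) over a, b, c, d, e (32 rows)
Evaluate each row (bits = a,b,c,d,e, MSB first):
  row 0 [00000]: ((0 OR (0 AND 0)) AND ((0 OR 0) OR 0)) -> 0
  row 1 [00001]: ((0 OR (0 AND 0)) AND ((1 OR 0) OR 0)) -> 0
  row 2 [00010]: ((0 OR (1 AND 1)) AND ((0 OR 1) OR 0)) -> 1
  row 3 [00011]: ((0 OR (1 AND 1)) AND ((1 OR 1) OR 0)) -> 1
  row 4 [00100]: ((0 OR (0 AND 0)) AND ((0 OR 0) OR 1)) -> 0
  row 5 [00101]: ((0 OR (0 AND 0)) AND ((1 OR 0) OR 1)) -> 0
  row 6 [00110]: ((0 OR (1 AND 1)) AND ((0 OR 1) OR 1)) -> 1
  row 7 [00111]: ((0 OR (1 AND 1)) AND ((1 OR 1) OR 1)) -> 1
  row 8 [01000]: ((1 OR (0 AND 0)) AND ((0 OR 0) OR 0)) -> 0
  row 9 [01001]: ((1 OR (0 AND 0)) AND ((1 OR 0) OR 0)) -> 1
  row 10 [01010]: ((1 OR (1 AND 1)) AND ((0 OR 1) OR 0)) -> 1
  row 11 [01011]: ((1 OR (1 AND 1)) AND ((1 OR 1) OR 0)) -> 1
  row 12 [01100]: ((1 OR (0 AND 0)) AND ((0 OR 0) OR 1)) -> 1
  row 13 [01101]: ((1 OR (0 AND 0)) AND ((1 OR 0) OR 1)) -> 1
  row 14 [01110]: ((1 OR (1 AND 1)) AND ((0 OR 1) OR 1)) -> 1
  row 15 [01111]: ((1 OR (1 AND 1)) AND ((1 OR 1) OR 1)) -> 1
  row 16 [10000]: ((0 OR (0 AND 0)) AND ((0 OR 0) OR 0)) -> 0
  row 17 [10001]: ((0 OR (0 AND 0)) AND ((1 OR 0) OR 0)) -> 0
  row 18 [10010]: ((0 OR (1 AND 1)) AND ((0 OR 1) OR 0)) -> 1
  row 19 [10011]: ((0 OR (1 AND 1)) AND ((1 OR 1) OR 0)) -> 1
  row 20 [10100]: ((0 OR (0 AND 0)) AND ((0 OR 0) OR 1)) -> 0
  row 21 [10101]: ((0 OR (0 AND 0)) AND ((1 OR 0) OR 1)) -> 0
  row 22 [10110]: ((0 OR (1 AND 1)) AND ((0 OR 1) OR 1)) -> 1
  row 23 [10111]: ((0 OR (1 AND 1)) AND ((1 OR 1) OR 1)) -> 1
  row 24 [11000]: ((1 OR (0 AND 0)) AND ((0 OR 0) OR 0)) -> 0
  row 25 [11001]: ((1 OR (0 AND 0)) AND ((1 OR 0) OR 0)) -> 1
  row 26 [11010]: ((1 OR (1 AND 1)) AND ((0 OR 1) OR 0)) -> 1
  row 27 [11011]: ((1 OR (1 AND 1)) AND ((1 OR 1) OR 0)) -> 1
  row 28 [11100]: ((1 OR (0 AND 0)) AND ((0 OR 0) OR 1)) -> 1
  row 29 [11101]: ((1 OR (0 AND 0)) AND ((1 OR 0) OR 1)) -> 1
  row 30 [11110]: ((1 OR (1 AND 1)) AND ((0 OR 1) OR 1)) -> 1
  row 31 [11111]: ((1 OR (1 AND 1)) AND ((1 OR 1) OR 1)) -> 1
Full result column, 4 rows per line (a,b,c fixed per line; d,e runs 00..11 left to right):
  rows 0-3 [a,b,c=000]: 0011  = hex 3
  rows 4-7 [a,b,c=001]: 0011  = hex 3
  rows 8-11 [a,b,c=010]: 0111  = hex 7
  rows 12-15 [a,b,c=011]: 1111  = hex F
  rows 16-19 [a,b,c=100]: 0011  = hex 3
  rows 20-23 [a,b,c=101]: 0011  = hex 3
  rows 24-27 [a,b,c=110]: 0111  = hex 7
  rows 28-31 [a,b,c=111]: 1111  = hex F
Output column (row 0 .. row 31) = 00110011011111110011001101111111
Output column grouped in 4s = 0011 0011 0111 1111 0011 0011 0111 1111 = 0x337F337F
Convert to decimal digit by digit (value = value*16 + digit):
  3 -> 3
  3*16 + 3 = 51
  51*16 + 7 = 823
  823*16 + 15 (F) = 13183
  13183*16 + 3 = 210931
  210931*16 + 3 = 3374899
  3374899*16 + 7 = 53998391
  53998391*16 + 15 (F) = 863974271
Decimal = 863974271

863974271


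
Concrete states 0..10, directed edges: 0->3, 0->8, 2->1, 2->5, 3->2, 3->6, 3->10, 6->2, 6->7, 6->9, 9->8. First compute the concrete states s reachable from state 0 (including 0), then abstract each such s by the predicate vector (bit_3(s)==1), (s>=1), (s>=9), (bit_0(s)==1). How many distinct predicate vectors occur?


BFS from 0:
Concrete reachable: {0, 1, 2, 3, 5, 6, 7, 8, 9, 10}
Abstract via predicates (bit_3(s)==1), (s>=1), (s>=9), (bit_0(s)==1):
  (0,0,0,0) <- {0}
  (0,1,0,0) <- {2, 6}
  (0,1,0,1) <- {1, 3, 5, 7}
  (1,1,0,0) <- {8}
  (1,1,1,0) <- {10}
  (1,1,1,1) <- {9}
Distinct abstract states = 6

6


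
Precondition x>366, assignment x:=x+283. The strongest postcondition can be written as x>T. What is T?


Formula: sp(P, x:=E) = exists old_x. (x = E[old_x/x]) AND P[old_x/x] (old_x is the value of x before the assignment; eliminate old_x by solving x = E[old_x/x] for old_x)
Step 1: Precondition P: x>366, i.e. old_x > 366
Step 2: Assignment gives x = old_x + 283, so old_x = x - 283
Step 3: Substitute into P: x - 283 > 366
Step 4: Simplify: x > 366+283 = 649

649


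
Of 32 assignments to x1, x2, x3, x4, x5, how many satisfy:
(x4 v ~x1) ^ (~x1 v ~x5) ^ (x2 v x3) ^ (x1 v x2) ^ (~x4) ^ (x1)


CNF with 6 clauses over 5 vars (32 assignments).
An assignment satisfies CNF iff every clause has >=1 true literal.
Check each row (bits = x1,x2,x3,x4,x5; clause T/F shown):
  row 0 [00000]: clauses=TTFFTF -> 0
  row 1 [00001]: clauses=TTFFTF -> 0
  row 2 [00010]: clauses=TTFFFF -> 0
  row 3 [00011]: clauses=TTFFFF -> 0
  row 4 [00100]: clauses=TTTFTF -> 0
  row 5 [00101]: clauses=TTTFTF -> 0
  row 6 [00110]: clauses=TTTFFF -> 0
  row 7 [00111]: clauses=TTTFFF -> 0
  row 8 [01000]: clauses=TTTTTF -> 0
  row 9 [01001]: clauses=TTTTTF -> 0
  row 10 [01010]: clauses=TTTTFF -> 0
  row 11 [01011]: clauses=TTTTFF -> 0
  row 12 [01100]: clauses=TTTTTF -> 0
  row 13 [01101]: clauses=TTTTTF -> 0
  row 14 [01110]: clauses=TTTTFF -> 0
  row 15 [01111]: clauses=TTTTFF -> 0
  row 16 [10000]: clauses=FTFTTT -> 0
  row 17 [10001]: clauses=FFFTTT -> 0
  row 18 [10010]: clauses=TTFTFT -> 0
  row 19 [10011]: clauses=TFFTFT -> 0
  row 20 [10100]: clauses=FTTTTT -> 0
  row 21 [10101]: clauses=FFTTTT -> 0
  row 22 [10110]: clauses=TTTTFT -> 0
  row 23 [10111]: clauses=TFTTFT -> 0
  row 24 [11000]: clauses=FTTTTT -> 0
  row 25 [11001]: clauses=FFTTTT -> 0
  row 26 [11010]: clauses=TTTTFT -> 0
  row 27 [11011]: clauses=TFTTFT -> 0
  row 28 [11100]: clauses=FTTTTT -> 0
  row 29 [11101]: clauses=FFTTTT -> 0
  row 30 [11110]: clauses=TTTTFT -> 0
  row 31 [11111]: clauses=TFTTFT -> 0
Full result column, 8 rows per line (x1,x2 fixed per line; x3,x4,x5 runs 000..111 left to right):
  rows 0-7 [x1,x2=00]: 00000000  (ones: 0)
  rows 8-15 [x1,x2=01]: 00000000  (ones: 0)
  rows 16-23 [x1,x2=10]: 00000000  (ones: 0)
  rows 24-31 [x1,x2=11]: 00000000  (ones: 0)
Satisfying assignments = 0+0+0+0 = 0

0
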